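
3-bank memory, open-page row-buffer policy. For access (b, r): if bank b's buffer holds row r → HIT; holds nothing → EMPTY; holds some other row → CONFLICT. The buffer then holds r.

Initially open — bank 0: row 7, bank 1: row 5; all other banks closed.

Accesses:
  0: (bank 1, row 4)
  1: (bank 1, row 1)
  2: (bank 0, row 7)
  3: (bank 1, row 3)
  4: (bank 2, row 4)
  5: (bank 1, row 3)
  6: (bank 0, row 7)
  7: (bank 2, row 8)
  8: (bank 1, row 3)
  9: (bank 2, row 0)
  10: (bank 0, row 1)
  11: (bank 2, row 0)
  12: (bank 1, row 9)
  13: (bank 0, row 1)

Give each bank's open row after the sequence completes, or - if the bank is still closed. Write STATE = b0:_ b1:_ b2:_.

STATE = b0:1 b1:9 b2:0

  [0] b1 r4: had r5 ⇒ C
  [1] b1 r1: had r4 ⇒ C
  [2] b0 r7: had r7 ⇒ H
  [3] b1 r3: had r1 ⇒ C
  [4] b2 r4: no row ⇒ E
  [5] b1 r3: had r3 ⇒ H
  [6] b0 r7: had r7 ⇒ H
  [7] b2 r8: had r4 ⇒ C
  [8] b1 r3: had r3 ⇒ H
  [9] b2 r0: had r8 ⇒ C
  [10] b0 r1: had r7 ⇒ C
  [11] b2 r0: had r0 ⇒ H
  [12] b1 r9: had r3 ⇒ C
  [13] b0 r1: had r1 ⇒ H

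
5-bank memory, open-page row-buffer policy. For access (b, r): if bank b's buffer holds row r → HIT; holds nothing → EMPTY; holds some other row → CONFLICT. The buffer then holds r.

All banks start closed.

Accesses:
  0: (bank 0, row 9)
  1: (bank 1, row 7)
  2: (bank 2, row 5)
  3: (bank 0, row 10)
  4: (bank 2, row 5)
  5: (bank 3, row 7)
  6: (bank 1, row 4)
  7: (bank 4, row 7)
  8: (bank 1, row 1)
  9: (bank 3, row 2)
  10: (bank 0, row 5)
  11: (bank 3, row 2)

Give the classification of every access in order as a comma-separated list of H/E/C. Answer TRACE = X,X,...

TRACE = E,E,E,C,H,E,C,E,C,C,C,H

step 0: bank0 None->9 [EMPTY]
step 1: bank1 None->7 [EMPTY]
step 2: bank2 None->5 [EMPTY]
step 3: bank0 9->10 [CONFLICT]
step 4: bank2 5->5 [HIT]
step 5: bank3 None->7 [EMPTY]
step 6: bank1 7->4 [CONFLICT]
step 7: bank4 None->7 [EMPTY]
step 8: bank1 4->1 [CONFLICT]
step 9: bank3 7->2 [CONFLICT]
step 10: bank0 10->5 [CONFLICT]
step 11: bank3 2->2 [HIT]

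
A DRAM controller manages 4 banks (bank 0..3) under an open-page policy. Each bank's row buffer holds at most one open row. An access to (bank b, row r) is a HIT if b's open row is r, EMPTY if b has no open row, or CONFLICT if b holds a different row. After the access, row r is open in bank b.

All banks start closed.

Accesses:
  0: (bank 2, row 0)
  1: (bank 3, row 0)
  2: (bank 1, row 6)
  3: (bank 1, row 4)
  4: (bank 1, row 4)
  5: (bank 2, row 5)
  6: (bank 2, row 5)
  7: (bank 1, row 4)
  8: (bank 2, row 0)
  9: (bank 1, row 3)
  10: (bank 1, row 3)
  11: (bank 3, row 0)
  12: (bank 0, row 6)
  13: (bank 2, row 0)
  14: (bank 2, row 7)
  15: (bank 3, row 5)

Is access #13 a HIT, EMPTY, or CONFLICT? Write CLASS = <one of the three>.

CLASS = HIT

  [0] b2 r0: no row ⇒ E
  [1] b3 r0: no row ⇒ E
  [2] b1 r6: no row ⇒ E
  [3] b1 r4: had r6 ⇒ C
  [4] b1 r4: had r4 ⇒ H
  [5] b2 r5: had r0 ⇒ C
  [6] b2 r5: had r5 ⇒ H
  [7] b1 r4: had r4 ⇒ H
  [8] b2 r0: had r5 ⇒ C
  [9] b1 r3: had r4 ⇒ C
  [10] b1 r3: had r3 ⇒ H
  [11] b3 r0: had r0 ⇒ H
  [12] b0 r6: no row ⇒ E
  [13] b2 r0: had r0 ⇒ H
  [14] b2 r7: had r0 ⇒ C
  [15] b3 r5: had r0 ⇒ C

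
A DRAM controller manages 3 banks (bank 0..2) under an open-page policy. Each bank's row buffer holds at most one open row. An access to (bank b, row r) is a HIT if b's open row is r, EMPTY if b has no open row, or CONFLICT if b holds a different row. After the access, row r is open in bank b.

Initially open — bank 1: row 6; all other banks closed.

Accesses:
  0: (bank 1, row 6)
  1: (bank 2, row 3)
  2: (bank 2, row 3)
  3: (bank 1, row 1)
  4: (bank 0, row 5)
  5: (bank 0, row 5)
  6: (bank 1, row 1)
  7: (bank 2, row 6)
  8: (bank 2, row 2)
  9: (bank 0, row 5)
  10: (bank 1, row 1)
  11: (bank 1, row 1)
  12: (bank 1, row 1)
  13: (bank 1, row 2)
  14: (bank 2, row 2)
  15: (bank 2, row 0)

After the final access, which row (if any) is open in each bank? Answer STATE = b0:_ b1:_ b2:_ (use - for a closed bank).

#0 (1,6) H  (was 6)
#1 (2,3) E
#2 (2,3) H  (was 3)
#3 (1,1) C  (was 6)
#4 (0,5) E
#5 (0,5) H  (was 5)
#6 (1,1) H  (was 1)
#7 (2,6) C  (was 3)
#8 (2,2) C  (was 6)
#9 (0,5) H  (was 5)
#10 (1,1) H  (was 1)
#11 (1,1) H  (was 1)
#12 (1,1) H  (was 1)
#13 (1,2) C  (was 1)
#14 (2,2) H  (was 2)
#15 (2,0) C  (was 2)

STATE = b0:5 b1:2 b2:0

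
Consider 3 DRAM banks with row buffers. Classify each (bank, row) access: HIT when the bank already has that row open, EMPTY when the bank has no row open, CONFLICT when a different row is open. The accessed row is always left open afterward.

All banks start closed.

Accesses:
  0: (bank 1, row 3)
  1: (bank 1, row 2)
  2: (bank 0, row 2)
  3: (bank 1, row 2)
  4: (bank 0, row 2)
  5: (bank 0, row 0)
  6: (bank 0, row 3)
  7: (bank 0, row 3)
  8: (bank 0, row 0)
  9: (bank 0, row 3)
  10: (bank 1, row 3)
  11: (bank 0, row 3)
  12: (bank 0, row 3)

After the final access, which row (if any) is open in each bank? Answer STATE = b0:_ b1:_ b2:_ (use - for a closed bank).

STATE = b0:3 b1:3 b2:-

  [0] b1 r3: no row ⇒ E
  [1] b1 r2: had r3 ⇒ C
  [2] b0 r2: no row ⇒ E
  [3] b1 r2: had r2 ⇒ H
  [4] b0 r2: had r2 ⇒ H
  [5] b0 r0: had r2 ⇒ C
  [6] b0 r3: had r0 ⇒ C
  [7] b0 r3: had r3 ⇒ H
  [8] b0 r0: had r3 ⇒ C
  [9] b0 r3: had r0 ⇒ C
  [10] b1 r3: had r2 ⇒ C
  [11] b0 r3: had r3 ⇒ H
  [12] b0 r3: had r3 ⇒ H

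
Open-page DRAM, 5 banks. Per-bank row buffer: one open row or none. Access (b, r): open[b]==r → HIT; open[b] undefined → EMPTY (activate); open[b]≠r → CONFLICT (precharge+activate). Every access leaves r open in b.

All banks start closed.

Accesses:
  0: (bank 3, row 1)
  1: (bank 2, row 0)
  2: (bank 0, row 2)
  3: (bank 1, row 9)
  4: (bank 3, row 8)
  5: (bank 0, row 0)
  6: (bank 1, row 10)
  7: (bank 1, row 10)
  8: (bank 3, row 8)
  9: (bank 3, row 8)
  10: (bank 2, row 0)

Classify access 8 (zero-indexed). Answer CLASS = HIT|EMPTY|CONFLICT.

CLASS = HIT

step 0: bank3 None->1 [EMPTY]
step 1: bank2 None->0 [EMPTY]
step 2: bank0 None->2 [EMPTY]
step 3: bank1 None->9 [EMPTY]
step 4: bank3 1->8 [CONFLICT]
step 5: bank0 2->0 [CONFLICT]
step 6: bank1 9->10 [CONFLICT]
step 7: bank1 10->10 [HIT]
step 8: bank3 8->8 [HIT]
step 9: bank3 8->8 [HIT]
step 10: bank2 0->0 [HIT]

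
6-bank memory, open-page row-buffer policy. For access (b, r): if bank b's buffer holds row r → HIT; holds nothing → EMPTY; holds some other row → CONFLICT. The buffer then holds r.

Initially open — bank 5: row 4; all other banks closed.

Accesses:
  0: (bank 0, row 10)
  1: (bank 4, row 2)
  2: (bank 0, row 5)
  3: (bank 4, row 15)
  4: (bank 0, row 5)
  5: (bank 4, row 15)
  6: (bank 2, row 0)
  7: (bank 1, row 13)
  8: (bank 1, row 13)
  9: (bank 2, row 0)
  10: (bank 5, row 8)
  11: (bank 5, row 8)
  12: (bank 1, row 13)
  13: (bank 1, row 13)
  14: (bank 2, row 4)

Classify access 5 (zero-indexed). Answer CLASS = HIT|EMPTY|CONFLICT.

CLASS = HIT

#0 (0,10) E
#1 (4,2) E
#2 (0,5) C  (was 10)
#3 (4,15) C  (was 2)
#4 (0,5) H  (was 5)
#5 (4,15) H  (was 15)
#6 (2,0) E
#7 (1,13) E
#8 (1,13) H  (was 13)
#9 (2,0) H  (was 0)
#10 (5,8) C  (was 4)
#11 (5,8) H  (was 8)
#12 (1,13) H  (was 13)
#13 (1,13) H  (was 13)
#14 (2,4) C  (was 0)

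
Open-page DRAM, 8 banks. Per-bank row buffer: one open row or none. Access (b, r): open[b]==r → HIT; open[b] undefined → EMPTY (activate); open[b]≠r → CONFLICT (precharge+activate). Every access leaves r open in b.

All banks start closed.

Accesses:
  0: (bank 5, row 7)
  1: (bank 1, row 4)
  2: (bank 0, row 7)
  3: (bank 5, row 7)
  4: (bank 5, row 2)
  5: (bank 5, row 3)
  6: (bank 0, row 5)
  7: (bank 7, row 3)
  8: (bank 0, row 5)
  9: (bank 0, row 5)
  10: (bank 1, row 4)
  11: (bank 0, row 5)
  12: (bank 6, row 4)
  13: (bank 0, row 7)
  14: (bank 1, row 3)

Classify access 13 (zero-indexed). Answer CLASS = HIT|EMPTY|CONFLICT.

CLASS = CONFLICT

step 0: bank5 None->7 [EMPTY]
step 1: bank1 None->4 [EMPTY]
step 2: bank0 None->7 [EMPTY]
step 3: bank5 7->7 [HIT]
step 4: bank5 7->2 [CONFLICT]
step 5: bank5 2->3 [CONFLICT]
step 6: bank0 7->5 [CONFLICT]
step 7: bank7 None->3 [EMPTY]
step 8: bank0 5->5 [HIT]
step 9: bank0 5->5 [HIT]
step 10: bank1 4->4 [HIT]
step 11: bank0 5->5 [HIT]
step 12: bank6 None->4 [EMPTY]
step 13: bank0 5->7 [CONFLICT]
step 14: bank1 4->3 [CONFLICT]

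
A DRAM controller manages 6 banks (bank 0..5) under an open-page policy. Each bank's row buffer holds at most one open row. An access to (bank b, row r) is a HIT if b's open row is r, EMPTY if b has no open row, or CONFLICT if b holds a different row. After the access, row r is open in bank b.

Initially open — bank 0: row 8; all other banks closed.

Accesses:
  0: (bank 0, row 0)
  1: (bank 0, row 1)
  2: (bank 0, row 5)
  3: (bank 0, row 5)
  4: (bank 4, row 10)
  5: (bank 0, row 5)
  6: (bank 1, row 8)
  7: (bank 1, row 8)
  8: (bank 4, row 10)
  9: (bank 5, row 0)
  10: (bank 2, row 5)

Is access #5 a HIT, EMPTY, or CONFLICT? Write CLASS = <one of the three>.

  [0] b0 r0: had r8 ⇒ C
  [1] b0 r1: had r0 ⇒ C
  [2] b0 r5: had r1 ⇒ C
  [3] b0 r5: had r5 ⇒ H
  [4] b4 r10: no row ⇒ E
  [5] b0 r5: had r5 ⇒ H
  [6] b1 r8: no row ⇒ E
  [7] b1 r8: had r8 ⇒ H
  [8] b4 r10: had r10 ⇒ H
  [9] b5 r0: no row ⇒ E
  [10] b2 r5: no row ⇒ E

CLASS = HIT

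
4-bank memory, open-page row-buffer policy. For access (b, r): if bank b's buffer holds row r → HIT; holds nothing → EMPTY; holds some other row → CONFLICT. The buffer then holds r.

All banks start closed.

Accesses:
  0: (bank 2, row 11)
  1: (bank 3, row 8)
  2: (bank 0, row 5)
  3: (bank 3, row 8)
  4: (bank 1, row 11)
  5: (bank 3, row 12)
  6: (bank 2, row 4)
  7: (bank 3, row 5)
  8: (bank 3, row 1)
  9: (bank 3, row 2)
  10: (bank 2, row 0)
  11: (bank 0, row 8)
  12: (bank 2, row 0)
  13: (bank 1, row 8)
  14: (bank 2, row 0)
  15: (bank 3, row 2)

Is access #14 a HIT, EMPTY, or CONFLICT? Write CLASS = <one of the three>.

CLASS = HIT

  [0] b2 r11: no row ⇒ E
  [1] b3 r8: no row ⇒ E
  [2] b0 r5: no row ⇒ E
  [3] b3 r8: had r8 ⇒ H
  [4] b1 r11: no row ⇒ E
  [5] b3 r12: had r8 ⇒ C
  [6] b2 r4: had r11 ⇒ C
  [7] b3 r5: had r12 ⇒ C
  [8] b3 r1: had r5 ⇒ C
  [9] b3 r2: had r1 ⇒ C
  [10] b2 r0: had r4 ⇒ C
  [11] b0 r8: had r5 ⇒ C
  [12] b2 r0: had r0 ⇒ H
  [13] b1 r8: had r11 ⇒ C
  [14] b2 r0: had r0 ⇒ H
  [15] b3 r2: had r2 ⇒ H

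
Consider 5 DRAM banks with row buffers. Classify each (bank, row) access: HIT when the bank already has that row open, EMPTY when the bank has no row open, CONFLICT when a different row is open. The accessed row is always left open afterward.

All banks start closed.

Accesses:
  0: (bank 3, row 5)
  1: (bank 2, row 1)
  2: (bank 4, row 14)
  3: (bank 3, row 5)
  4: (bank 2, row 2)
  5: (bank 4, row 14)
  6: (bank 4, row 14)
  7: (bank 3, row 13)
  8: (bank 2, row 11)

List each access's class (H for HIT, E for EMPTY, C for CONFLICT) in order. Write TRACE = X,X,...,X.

0: bank 3 row 5 — prev None → EMPTY
1: bank 2 row 1 — prev None → EMPTY
2: bank 4 row 14 — prev None → EMPTY
3: bank 3 row 5 — prev 5 → HIT
4: bank 2 row 2 — prev 1 → CONFLICT
5: bank 4 row 14 — prev 14 → HIT
6: bank 4 row 14 — prev 14 → HIT
7: bank 3 row 13 — prev 5 → CONFLICT
8: bank 2 row 11 — prev 2 → CONFLICT

TRACE = E,E,E,H,C,H,H,C,C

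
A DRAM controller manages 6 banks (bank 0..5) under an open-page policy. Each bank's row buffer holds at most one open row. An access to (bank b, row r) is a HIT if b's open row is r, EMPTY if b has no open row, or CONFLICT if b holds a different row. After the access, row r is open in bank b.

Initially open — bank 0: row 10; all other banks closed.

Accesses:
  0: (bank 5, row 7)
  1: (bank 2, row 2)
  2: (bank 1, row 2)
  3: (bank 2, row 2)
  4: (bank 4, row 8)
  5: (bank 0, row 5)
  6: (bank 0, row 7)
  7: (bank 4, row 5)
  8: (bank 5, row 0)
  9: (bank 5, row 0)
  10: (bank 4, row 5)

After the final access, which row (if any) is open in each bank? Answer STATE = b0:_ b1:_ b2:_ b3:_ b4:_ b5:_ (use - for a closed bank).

0: bank 5 row 7 — prev None → EMPTY
1: bank 2 row 2 — prev None → EMPTY
2: bank 1 row 2 — prev None → EMPTY
3: bank 2 row 2 — prev 2 → HIT
4: bank 4 row 8 — prev None → EMPTY
5: bank 0 row 5 — prev 10 → CONFLICT
6: bank 0 row 7 — prev 5 → CONFLICT
7: bank 4 row 5 — prev 8 → CONFLICT
8: bank 5 row 0 — prev 7 → CONFLICT
9: bank 5 row 0 — prev 0 → HIT
10: bank 4 row 5 — prev 5 → HIT

STATE = b0:7 b1:2 b2:2 b3:- b4:5 b5:0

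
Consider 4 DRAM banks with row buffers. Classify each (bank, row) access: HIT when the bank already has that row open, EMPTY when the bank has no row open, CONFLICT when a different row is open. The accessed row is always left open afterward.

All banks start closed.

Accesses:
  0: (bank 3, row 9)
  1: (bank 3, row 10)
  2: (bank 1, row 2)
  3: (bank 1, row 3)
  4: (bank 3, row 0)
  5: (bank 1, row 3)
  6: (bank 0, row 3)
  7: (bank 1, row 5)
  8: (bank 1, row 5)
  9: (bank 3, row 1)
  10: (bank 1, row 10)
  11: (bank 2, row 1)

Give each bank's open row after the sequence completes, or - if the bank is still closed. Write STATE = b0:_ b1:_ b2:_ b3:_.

STATE = b0:3 b1:10 b2:1 b3:1

#0 (3,9) E
#1 (3,10) C  (was 9)
#2 (1,2) E
#3 (1,3) C  (was 2)
#4 (3,0) C  (was 10)
#5 (1,3) H  (was 3)
#6 (0,3) E
#7 (1,5) C  (was 3)
#8 (1,5) H  (was 5)
#9 (3,1) C  (was 0)
#10 (1,10) C  (was 5)
#11 (2,1) E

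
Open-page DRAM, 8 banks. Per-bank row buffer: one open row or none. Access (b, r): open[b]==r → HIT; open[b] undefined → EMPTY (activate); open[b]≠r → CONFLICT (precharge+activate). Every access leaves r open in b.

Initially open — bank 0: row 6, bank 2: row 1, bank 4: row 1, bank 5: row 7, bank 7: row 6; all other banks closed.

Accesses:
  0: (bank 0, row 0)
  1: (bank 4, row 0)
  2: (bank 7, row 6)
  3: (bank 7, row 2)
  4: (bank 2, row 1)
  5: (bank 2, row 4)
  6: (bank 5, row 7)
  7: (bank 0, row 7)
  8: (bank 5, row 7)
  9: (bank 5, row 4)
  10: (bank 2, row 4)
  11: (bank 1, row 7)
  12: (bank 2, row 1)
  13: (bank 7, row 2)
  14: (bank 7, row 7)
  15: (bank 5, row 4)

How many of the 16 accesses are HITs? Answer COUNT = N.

COUNT = 7

#0 (0,0) C  (was 6)
#1 (4,0) C  (was 1)
#2 (7,6) H  (was 6)
#3 (7,2) C  (was 6)
#4 (2,1) H  (was 1)
#5 (2,4) C  (was 1)
#6 (5,7) H  (was 7)
#7 (0,7) C  (was 0)
#8 (5,7) H  (was 7)
#9 (5,4) C  (was 7)
#10 (2,4) H  (was 4)
#11 (1,7) E
#12 (2,1) C  (was 4)
#13 (7,2) H  (was 2)
#14 (7,7) C  (was 2)
#15 (5,4) H  (was 4)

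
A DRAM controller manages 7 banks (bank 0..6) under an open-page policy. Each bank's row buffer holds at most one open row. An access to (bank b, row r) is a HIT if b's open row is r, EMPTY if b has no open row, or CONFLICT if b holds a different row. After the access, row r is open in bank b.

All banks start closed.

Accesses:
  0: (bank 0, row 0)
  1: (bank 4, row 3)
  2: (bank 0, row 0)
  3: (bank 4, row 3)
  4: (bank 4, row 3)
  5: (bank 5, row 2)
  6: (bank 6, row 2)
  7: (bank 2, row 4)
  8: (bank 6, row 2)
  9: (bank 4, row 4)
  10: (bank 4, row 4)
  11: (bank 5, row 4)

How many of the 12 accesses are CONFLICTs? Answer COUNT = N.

0: bank 0 row 0 — prev None → EMPTY
1: bank 4 row 3 — prev None → EMPTY
2: bank 0 row 0 — prev 0 → HIT
3: bank 4 row 3 — prev 3 → HIT
4: bank 4 row 3 — prev 3 → HIT
5: bank 5 row 2 — prev None → EMPTY
6: bank 6 row 2 — prev None → EMPTY
7: bank 2 row 4 — prev None → EMPTY
8: bank 6 row 2 — prev 2 → HIT
9: bank 4 row 4 — prev 3 → CONFLICT
10: bank 4 row 4 — prev 4 → HIT
11: bank 5 row 4 — prev 2 → CONFLICT

COUNT = 2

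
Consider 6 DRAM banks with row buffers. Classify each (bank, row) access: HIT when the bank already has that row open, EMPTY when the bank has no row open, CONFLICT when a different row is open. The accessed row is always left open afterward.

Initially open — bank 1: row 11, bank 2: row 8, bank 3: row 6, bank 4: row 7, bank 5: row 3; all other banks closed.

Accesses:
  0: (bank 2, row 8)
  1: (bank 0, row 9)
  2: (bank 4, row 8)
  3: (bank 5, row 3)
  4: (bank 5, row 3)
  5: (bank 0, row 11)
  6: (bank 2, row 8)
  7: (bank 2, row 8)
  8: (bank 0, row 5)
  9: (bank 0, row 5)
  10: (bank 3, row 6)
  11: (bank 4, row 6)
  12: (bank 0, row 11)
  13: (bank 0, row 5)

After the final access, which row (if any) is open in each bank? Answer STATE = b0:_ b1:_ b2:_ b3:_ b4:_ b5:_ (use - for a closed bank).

STATE = b0:5 b1:11 b2:8 b3:6 b4:6 b5:3

  [0] b2 r8: had r8 ⇒ H
  [1] b0 r9: no row ⇒ E
  [2] b4 r8: had r7 ⇒ C
  [3] b5 r3: had r3 ⇒ H
  [4] b5 r3: had r3 ⇒ H
  [5] b0 r11: had r9 ⇒ C
  [6] b2 r8: had r8 ⇒ H
  [7] b2 r8: had r8 ⇒ H
  [8] b0 r5: had r11 ⇒ C
  [9] b0 r5: had r5 ⇒ H
  [10] b3 r6: had r6 ⇒ H
  [11] b4 r6: had r8 ⇒ C
  [12] b0 r11: had r5 ⇒ C
  [13] b0 r5: had r11 ⇒ C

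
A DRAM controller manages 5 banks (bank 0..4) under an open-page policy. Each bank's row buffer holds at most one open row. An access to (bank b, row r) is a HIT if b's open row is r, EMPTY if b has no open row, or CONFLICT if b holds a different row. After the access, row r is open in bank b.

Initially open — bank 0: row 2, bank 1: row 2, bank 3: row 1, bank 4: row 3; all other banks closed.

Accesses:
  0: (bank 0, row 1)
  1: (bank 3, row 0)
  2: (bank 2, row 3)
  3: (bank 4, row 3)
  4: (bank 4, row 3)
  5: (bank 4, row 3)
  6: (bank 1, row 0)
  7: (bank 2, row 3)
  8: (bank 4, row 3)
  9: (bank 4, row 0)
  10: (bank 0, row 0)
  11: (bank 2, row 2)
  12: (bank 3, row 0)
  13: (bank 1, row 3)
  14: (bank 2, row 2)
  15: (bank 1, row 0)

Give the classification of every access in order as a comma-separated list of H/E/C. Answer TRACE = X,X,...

  [0] b0 r1: had r2 ⇒ C
  [1] b3 r0: had r1 ⇒ C
  [2] b2 r3: no row ⇒ E
  [3] b4 r3: had r3 ⇒ H
  [4] b4 r3: had r3 ⇒ H
  [5] b4 r3: had r3 ⇒ H
  [6] b1 r0: had r2 ⇒ C
  [7] b2 r3: had r3 ⇒ H
  [8] b4 r3: had r3 ⇒ H
  [9] b4 r0: had r3 ⇒ C
  [10] b0 r0: had r1 ⇒ C
  [11] b2 r2: had r3 ⇒ C
  [12] b3 r0: had r0 ⇒ H
  [13] b1 r3: had r0 ⇒ C
  [14] b2 r2: had r2 ⇒ H
  [15] b1 r0: had r3 ⇒ C

TRACE = C,C,E,H,H,H,C,H,H,C,C,C,H,C,H,C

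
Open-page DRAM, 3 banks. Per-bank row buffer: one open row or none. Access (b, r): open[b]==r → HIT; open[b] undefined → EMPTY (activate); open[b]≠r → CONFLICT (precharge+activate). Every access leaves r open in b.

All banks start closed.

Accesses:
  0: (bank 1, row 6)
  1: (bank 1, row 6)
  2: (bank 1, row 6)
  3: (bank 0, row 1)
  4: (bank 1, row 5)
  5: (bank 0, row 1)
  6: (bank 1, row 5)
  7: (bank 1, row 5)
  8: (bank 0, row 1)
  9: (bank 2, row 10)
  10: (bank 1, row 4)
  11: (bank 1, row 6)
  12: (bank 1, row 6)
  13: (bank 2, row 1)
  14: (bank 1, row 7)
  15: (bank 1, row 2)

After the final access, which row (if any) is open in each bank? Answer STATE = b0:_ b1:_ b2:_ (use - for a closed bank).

STATE = b0:1 b1:2 b2:1

#0 (1,6) E
#1 (1,6) H  (was 6)
#2 (1,6) H  (was 6)
#3 (0,1) E
#4 (1,5) C  (was 6)
#5 (0,1) H  (was 1)
#6 (1,5) H  (was 5)
#7 (1,5) H  (was 5)
#8 (0,1) H  (was 1)
#9 (2,10) E
#10 (1,4) C  (was 5)
#11 (1,6) C  (was 4)
#12 (1,6) H  (was 6)
#13 (2,1) C  (was 10)
#14 (1,7) C  (was 6)
#15 (1,2) C  (was 7)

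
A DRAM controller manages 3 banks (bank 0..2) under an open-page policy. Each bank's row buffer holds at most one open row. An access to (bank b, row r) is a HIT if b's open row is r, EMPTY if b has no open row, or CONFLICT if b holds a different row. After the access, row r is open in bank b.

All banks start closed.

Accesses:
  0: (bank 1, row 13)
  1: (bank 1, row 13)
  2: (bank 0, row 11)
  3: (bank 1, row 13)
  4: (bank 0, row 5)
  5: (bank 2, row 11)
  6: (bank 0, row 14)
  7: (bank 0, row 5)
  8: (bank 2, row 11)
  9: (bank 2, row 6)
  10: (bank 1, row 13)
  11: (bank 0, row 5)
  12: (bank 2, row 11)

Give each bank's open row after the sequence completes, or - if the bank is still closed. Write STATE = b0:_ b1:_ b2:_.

step 0: bank1 None->13 [EMPTY]
step 1: bank1 13->13 [HIT]
step 2: bank0 None->11 [EMPTY]
step 3: bank1 13->13 [HIT]
step 4: bank0 11->5 [CONFLICT]
step 5: bank2 None->11 [EMPTY]
step 6: bank0 5->14 [CONFLICT]
step 7: bank0 14->5 [CONFLICT]
step 8: bank2 11->11 [HIT]
step 9: bank2 11->6 [CONFLICT]
step 10: bank1 13->13 [HIT]
step 11: bank0 5->5 [HIT]
step 12: bank2 6->11 [CONFLICT]

STATE = b0:5 b1:13 b2:11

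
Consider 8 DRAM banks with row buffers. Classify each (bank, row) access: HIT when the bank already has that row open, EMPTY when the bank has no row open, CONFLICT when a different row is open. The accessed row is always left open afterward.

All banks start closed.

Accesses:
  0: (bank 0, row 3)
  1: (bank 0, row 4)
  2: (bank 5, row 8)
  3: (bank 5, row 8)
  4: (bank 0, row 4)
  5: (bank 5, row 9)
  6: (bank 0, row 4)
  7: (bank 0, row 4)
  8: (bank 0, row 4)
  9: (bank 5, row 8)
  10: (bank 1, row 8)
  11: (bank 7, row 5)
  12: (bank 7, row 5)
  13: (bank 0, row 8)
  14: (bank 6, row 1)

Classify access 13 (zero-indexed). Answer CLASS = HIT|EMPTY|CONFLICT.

step 0: bank0 None->3 [EMPTY]
step 1: bank0 3->4 [CONFLICT]
step 2: bank5 None->8 [EMPTY]
step 3: bank5 8->8 [HIT]
step 4: bank0 4->4 [HIT]
step 5: bank5 8->9 [CONFLICT]
step 6: bank0 4->4 [HIT]
step 7: bank0 4->4 [HIT]
step 8: bank0 4->4 [HIT]
step 9: bank5 9->8 [CONFLICT]
step 10: bank1 None->8 [EMPTY]
step 11: bank7 None->5 [EMPTY]
step 12: bank7 5->5 [HIT]
step 13: bank0 4->8 [CONFLICT]
step 14: bank6 None->1 [EMPTY]

CLASS = CONFLICT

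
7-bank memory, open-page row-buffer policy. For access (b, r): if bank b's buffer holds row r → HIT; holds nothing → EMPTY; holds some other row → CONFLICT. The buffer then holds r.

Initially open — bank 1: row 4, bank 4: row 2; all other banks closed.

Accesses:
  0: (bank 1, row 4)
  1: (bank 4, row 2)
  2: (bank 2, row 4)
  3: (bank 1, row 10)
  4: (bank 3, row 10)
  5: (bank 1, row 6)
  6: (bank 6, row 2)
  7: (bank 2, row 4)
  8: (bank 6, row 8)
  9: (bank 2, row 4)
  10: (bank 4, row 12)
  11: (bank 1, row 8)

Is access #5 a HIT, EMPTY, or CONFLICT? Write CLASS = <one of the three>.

CLASS = CONFLICT

step 0: bank1 4->4 [HIT]
step 1: bank4 2->2 [HIT]
step 2: bank2 None->4 [EMPTY]
step 3: bank1 4->10 [CONFLICT]
step 4: bank3 None->10 [EMPTY]
step 5: bank1 10->6 [CONFLICT]
step 6: bank6 None->2 [EMPTY]
step 7: bank2 4->4 [HIT]
step 8: bank6 2->8 [CONFLICT]
step 9: bank2 4->4 [HIT]
step 10: bank4 2->12 [CONFLICT]
step 11: bank1 6->8 [CONFLICT]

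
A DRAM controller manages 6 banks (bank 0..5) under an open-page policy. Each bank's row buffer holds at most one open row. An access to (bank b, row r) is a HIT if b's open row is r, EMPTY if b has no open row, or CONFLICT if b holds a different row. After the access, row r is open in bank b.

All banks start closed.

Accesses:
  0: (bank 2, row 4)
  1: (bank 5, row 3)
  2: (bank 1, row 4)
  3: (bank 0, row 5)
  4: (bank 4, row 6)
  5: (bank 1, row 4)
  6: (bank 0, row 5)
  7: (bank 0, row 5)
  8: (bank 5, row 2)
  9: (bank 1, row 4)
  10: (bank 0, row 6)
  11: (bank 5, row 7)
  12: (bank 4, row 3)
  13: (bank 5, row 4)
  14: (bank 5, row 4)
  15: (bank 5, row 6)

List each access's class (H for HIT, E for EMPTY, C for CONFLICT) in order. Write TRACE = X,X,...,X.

step 0: bank2 None->4 [EMPTY]
step 1: bank5 None->3 [EMPTY]
step 2: bank1 None->4 [EMPTY]
step 3: bank0 None->5 [EMPTY]
step 4: bank4 None->6 [EMPTY]
step 5: bank1 4->4 [HIT]
step 6: bank0 5->5 [HIT]
step 7: bank0 5->5 [HIT]
step 8: bank5 3->2 [CONFLICT]
step 9: bank1 4->4 [HIT]
step 10: bank0 5->6 [CONFLICT]
step 11: bank5 2->7 [CONFLICT]
step 12: bank4 6->3 [CONFLICT]
step 13: bank5 7->4 [CONFLICT]
step 14: bank5 4->4 [HIT]
step 15: bank5 4->6 [CONFLICT]

TRACE = E,E,E,E,E,H,H,H,C,H,C,C,C,C,H,C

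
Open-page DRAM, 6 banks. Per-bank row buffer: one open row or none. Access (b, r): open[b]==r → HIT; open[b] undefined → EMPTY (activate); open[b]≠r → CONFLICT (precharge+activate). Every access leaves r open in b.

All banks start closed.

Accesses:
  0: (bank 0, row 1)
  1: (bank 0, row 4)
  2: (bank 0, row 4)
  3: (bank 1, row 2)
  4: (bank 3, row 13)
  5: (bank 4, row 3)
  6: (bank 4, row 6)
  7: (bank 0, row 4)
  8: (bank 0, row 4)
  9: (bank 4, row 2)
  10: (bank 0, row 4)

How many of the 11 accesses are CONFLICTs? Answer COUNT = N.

  [0] b0 r1: no row ⇒ E
  [1] b0 r4: had r1 ⇒ C
  [2] b0 r4: had r4 ⇒ H
  [3] b1 r2: no row ⇒ E
  [4] b3 r13: no row ⇒ E
  [5] b4 r3: no row ⇒ E
  [6] b4 r6: had r3 ⇒ C
  [7] b0 r4: had r4 ⇒ H
  [8] b0 r4: had r4 ⇒ H
  [9] b4 r2: had r6 ⇒ C
  [10] b0 r4: had r4 ⇒ H

COUNT = 3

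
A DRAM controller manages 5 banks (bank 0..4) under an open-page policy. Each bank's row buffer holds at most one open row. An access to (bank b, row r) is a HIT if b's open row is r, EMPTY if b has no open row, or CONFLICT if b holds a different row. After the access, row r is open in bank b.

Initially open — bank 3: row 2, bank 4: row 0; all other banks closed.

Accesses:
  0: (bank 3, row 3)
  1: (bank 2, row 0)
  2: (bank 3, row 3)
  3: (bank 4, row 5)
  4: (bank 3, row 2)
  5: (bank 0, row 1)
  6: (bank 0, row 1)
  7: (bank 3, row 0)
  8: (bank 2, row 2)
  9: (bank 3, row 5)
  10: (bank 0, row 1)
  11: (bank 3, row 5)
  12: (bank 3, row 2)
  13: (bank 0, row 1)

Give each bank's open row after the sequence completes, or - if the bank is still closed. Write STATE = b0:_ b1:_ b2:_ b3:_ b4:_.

STATE = b0:1 b1:- b2:2 b3:2 b4:5

#0 (3,3) C  (was 2)
#1 (2,0) E
#2 (3,3) H  (was 3)
#3 (4,5) C  (was 0)
#4 (3,2) C  (was 3)
#5 (0,1) E
#6 (0,1) H  (was 1)
#7 (3,0) C  (was 2)
#8 (2,2) C  (was 0)
#9 (3,5) C  (was 0)
#10 (0,1) H  (was 1)
#11 (3,5) H  (was 5)
#12 (3,2) C  (was 5)
#13 (0,1) H  (was 1)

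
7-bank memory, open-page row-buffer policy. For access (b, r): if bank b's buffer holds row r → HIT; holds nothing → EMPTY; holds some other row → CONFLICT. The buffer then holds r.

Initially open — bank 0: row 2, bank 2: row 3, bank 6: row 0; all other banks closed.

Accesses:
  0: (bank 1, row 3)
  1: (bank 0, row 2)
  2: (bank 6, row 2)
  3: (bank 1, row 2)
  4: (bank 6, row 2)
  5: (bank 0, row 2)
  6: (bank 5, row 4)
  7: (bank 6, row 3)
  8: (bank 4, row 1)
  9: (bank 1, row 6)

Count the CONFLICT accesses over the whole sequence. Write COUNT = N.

0: bank 1 row 3 — prev None → EMPTY
1: bank 0 row 2 — prev 2 → HIT
2: bank 6 row 2 — prev 0 → CONFLICT
3: bank 1 row 2 — prev 3 → CONFLICT
4: bank 6 row 2 — prev 2 → HIT
5: bank 0 row 2 — prev 2 → HIT
6: bank 5 row 4 — prev None → EMPTY
7: bank 6 row 3 — prev 2 → CONFLICT
8: bank 4 row 1 — prev None → EMPTY
9: bank 1 row 6 — prev 2 → CONFLICT

COUNT = 4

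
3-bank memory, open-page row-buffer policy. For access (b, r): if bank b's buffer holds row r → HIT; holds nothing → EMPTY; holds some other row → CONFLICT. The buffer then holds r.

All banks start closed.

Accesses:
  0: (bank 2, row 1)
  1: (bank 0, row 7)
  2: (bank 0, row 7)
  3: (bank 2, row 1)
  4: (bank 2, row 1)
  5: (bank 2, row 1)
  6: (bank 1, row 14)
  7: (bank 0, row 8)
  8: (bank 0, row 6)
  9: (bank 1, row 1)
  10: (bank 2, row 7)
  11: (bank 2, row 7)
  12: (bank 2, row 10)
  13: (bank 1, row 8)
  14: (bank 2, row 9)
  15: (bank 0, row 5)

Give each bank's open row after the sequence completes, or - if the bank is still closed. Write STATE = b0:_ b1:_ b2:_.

STATE = b0:5 b1:8 b2:9

  [0] b2 r1: no row ⇒ E
  [1] b0 r7: no row ⇒ E
  [2] b0 r7: had r7 ⇒ H
  [3] b2 r1: had r1 ⇒ H
  [4] b2 r1: had r1 ⇒ H
  [5] b2 r1: had r1 ⇒ H
  [6] b1 r14: no row ⇒ E
  [7] b0 r8: had r7 ⇒ C
  [8] b0 r6: had r8 ⇒ C
  [9] b1 r1: had r14 ⇒ C
  [10] b2 r7: had r1 ⇒ C
  [11] b2 r7: had r7 ⇒ H
  [12] b2 r10: had r7 ⇒ C
  [13] b1 r8: had r1 ⇒ C
  [14] b2 r9: had r10 ⇒ C
  [15] b0 r5: had r6 ⇒ C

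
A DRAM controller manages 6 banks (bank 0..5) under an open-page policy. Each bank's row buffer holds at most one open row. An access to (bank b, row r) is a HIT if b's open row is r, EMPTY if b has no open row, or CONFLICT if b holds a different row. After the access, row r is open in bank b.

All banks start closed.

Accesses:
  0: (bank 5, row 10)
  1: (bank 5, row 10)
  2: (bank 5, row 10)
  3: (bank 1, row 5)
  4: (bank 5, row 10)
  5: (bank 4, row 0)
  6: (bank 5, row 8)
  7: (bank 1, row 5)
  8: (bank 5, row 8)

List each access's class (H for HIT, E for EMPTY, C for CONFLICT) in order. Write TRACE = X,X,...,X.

TRACE = E,H,H,E,H,E,C,H,H

#0 (5,10) E
#1 (5,10) H  (was 10)
#2 (5,10) H  (was 10)
#3 (1,5) E
#4 (5,10) H  (was 10)
#5 (4,0) E
#6 (5,8) C  (was 10)
#7 (1,5) H  (was 5)
#8 (5,8) H  (was 8)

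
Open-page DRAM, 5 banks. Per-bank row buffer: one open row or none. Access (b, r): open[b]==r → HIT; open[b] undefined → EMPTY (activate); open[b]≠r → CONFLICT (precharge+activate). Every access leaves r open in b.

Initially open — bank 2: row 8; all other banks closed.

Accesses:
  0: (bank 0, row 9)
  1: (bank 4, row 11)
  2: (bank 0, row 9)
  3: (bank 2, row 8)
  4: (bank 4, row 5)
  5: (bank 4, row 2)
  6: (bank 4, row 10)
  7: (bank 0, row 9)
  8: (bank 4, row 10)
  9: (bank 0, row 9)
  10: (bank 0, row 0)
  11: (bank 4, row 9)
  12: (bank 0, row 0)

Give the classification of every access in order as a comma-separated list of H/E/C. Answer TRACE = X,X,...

step 0: bank0 None->9 [EMPTY]
step 1: bank4 None->11 [EMPTY]
step 2: bank0 9->9 [HIT]
step 3: bank2 8->8 [HIT]
step 4: bank4 11->5 [CONFLICT]
step 5: bank4 5->2 [CONFLICT]
step 6: bank4 2->10 [CONFLICT]
step 7: bank0 9->9 [HIT]
step 8: bank4 10->10 [HIT]
step 9: bank0 9->9 [HIT]
step 10: bank0 9->0 [CONFLICT]
step 11: bank4 10->9 [CONFLICT]
step 12: bank0 0->0 [HIT]

TRACE = E,E,H,H,C,C,C,H,H,H,C,C,H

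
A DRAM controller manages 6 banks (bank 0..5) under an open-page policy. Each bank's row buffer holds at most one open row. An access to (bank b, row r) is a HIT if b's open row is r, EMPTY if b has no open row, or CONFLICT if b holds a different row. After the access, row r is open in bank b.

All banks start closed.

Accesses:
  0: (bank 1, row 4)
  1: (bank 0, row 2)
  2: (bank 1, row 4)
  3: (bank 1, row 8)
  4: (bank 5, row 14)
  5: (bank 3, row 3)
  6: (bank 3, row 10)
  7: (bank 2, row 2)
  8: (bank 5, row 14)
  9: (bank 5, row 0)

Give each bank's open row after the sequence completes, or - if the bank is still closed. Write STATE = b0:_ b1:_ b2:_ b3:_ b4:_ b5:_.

step 0: bank1 None->4 [EMPTY]
step 1: bank0 None->2 [EMPTY]
step 2: bank1 4->4 [HIT]
step 3: bank1 4->8 [CONFLICT]
step 4: bank5 None->14 [EMPTY]
step 5: bank3 None->3 [EMPTY]
step 6: bank3 3->10 [CONFLICT]
step 7: bank2 None->2 [EMPTY]
step 8: bank5 14->14 [HIT]
step 9: bank5 14->0 [CONFLICT]

STATE = b0:2 b1:8 b2:2 b3:10 b4:- b5:0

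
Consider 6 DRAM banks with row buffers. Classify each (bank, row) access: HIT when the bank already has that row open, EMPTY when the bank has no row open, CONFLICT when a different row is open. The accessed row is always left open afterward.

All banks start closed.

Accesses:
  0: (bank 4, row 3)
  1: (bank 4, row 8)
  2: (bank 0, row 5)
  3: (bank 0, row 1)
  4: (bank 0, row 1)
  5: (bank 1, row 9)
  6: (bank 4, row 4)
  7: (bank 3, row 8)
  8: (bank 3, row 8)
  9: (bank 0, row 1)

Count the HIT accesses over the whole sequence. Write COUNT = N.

COUNT = 3

step 0: bank4 None->3 [EMPTY]
step 1: bank4 3->8 [CONFLICT]
step 2: bank0 None->5 [EMPTY]
step 3: bank0 5->1 [CONFLICT]
step 4: bank0 1->1 [HIT]
step 5: bank1 None->9 [EMPTY]
step 6: bank4 8->4 [CONFLICT]
step 7: bank3 None->8 [EMPTY]
step 8: bank3 8->8 [HIT]
step 9: bank0 1->1 [HIT]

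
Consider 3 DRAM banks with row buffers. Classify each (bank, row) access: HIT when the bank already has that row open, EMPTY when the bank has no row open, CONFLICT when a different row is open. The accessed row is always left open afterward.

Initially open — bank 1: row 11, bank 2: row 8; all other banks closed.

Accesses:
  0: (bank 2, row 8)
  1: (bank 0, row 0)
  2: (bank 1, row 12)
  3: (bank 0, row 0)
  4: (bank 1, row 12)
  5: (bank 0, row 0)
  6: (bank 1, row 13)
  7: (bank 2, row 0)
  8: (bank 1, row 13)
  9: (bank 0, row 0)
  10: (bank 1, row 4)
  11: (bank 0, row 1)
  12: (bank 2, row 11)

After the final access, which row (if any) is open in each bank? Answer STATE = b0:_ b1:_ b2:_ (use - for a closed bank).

STATE = b0:1 b1:4 b2:11

step 0: bank2 8->8 [HIT]
step 1: bank0 None->0 [EMPTY]
step 2: bank1 11->12 [CONFLICT]
step 3: bank0 0->0 [HIT]
step 4: bank1 12->12 [HIT]
step 5: bank0 0->0 [HIT]
step 6: bank1 12->13 [CONFLICT]
step 7: bank2 8->0 [CONFLICT]
step 8: bank1 13->13 [HIT]
step 9: bank0 0->0 [HIT]
step 10: bank1 13->4 [CONFLICT]
step 11: bank0 0->1 [CONFLICT]
step 12: bank2 0->11 [CONFLICT]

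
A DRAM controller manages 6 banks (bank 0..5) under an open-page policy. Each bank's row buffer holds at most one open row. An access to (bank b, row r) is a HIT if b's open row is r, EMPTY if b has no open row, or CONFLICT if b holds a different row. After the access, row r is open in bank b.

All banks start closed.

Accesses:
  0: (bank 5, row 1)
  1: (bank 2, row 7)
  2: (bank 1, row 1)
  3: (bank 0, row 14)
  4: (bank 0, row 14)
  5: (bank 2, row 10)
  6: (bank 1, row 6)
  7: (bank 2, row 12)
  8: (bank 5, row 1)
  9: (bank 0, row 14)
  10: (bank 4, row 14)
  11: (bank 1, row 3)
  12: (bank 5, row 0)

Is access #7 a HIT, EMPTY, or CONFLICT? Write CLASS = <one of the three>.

0: bank 5 row 1 — prev None → EMPTY
1: bank 2 row 7 — prev None → EMPTY
2: bank 1 row 1 — prev None → EMPTY
3: bank 0 row 14 — prev None → EMPTY
4: bank 0 row 14 — prev 14 → HIT
5: bank 2 row 10 — prev 7 → CONFLICT
6: bank 1 row 6 — prev 1 → CONFLICT
7: bank 2 row 12 — prev 10 → CONFLICT
8: bank 5 row 1 — prev 1 → HIT
9: bank 0 row 14 — prev 14 → HIT
10: bank 4 row 14 — prev None → EMPTY
11: bank 1 row 3 — prev 6 → CONFLICT
12: bank 5 row 0 — prev 1 → CONFLICT

CLASS = CONFLICT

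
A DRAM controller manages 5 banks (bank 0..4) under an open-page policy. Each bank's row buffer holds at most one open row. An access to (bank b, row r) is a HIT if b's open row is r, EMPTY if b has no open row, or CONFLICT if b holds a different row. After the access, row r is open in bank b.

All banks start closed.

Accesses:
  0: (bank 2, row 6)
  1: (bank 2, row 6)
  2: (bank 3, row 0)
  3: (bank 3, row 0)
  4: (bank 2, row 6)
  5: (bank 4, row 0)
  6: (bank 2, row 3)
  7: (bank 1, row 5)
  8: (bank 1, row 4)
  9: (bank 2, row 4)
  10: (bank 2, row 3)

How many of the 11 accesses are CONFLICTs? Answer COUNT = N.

COUNT = 4

#0 (2,6) E
#1 (2,6) H  (was 6)
#2 (3,0) E
#3 (3,0) H  (was 0)
#4 (2,6) H  (was 6)
#5 (4,0) E
#6 (2,3) C  (was 6)
#7 (1,5) E
#8 (1,4) C  (was 5)
#9 (2,4) C  (was 3)
#10 (2,3) C  (was 4)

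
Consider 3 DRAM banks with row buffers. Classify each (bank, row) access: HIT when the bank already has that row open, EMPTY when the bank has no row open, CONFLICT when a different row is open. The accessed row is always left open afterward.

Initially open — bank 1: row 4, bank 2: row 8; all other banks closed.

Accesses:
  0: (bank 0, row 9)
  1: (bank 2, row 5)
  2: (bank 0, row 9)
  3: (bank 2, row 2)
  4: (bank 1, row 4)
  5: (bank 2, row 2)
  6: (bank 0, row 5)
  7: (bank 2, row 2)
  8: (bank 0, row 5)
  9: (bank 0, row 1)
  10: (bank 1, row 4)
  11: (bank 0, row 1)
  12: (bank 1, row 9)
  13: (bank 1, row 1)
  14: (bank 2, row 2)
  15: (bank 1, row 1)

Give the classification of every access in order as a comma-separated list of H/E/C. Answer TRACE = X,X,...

#0 (0,9) E
#1 (2,5) C  (was 8)
#2 (0,9) H  (was 9)
#3 (2,2) C  (was 5)
#4 (1,4) H  (was 4)
#5 (2,2) H  (was 2)
#6 (0,5) C  (was 9)
#7 (2,2) H  (was 2)
#8 (0,5) H  (was 5)
#9 (0,1) C  (was 5)
#10 (1,4) H  (was 4)
#11 (0,1) H  (was 1)
#12 (1,9) C  (was 4)
#13 (1,1) C  (was 9)
#14 (2,2) H  (was 2)
#15 (1,1) H  (was 1)

TRACE = E,C,H,C,H,H,C,H,H,C,H,H,C,C,H,H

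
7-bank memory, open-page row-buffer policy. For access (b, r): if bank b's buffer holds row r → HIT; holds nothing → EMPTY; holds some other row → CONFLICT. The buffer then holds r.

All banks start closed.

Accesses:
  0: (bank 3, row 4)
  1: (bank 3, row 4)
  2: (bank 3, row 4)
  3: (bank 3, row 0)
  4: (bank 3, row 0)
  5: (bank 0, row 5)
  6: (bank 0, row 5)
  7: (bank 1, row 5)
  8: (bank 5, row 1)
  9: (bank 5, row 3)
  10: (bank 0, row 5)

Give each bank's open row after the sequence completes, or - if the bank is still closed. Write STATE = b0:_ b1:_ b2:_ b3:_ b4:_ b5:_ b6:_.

  [0] b3 r4: no row ⇒ E
  [1] b3 r4: had r4 ⇒ H
  [2] b3 r4: had r4 ⇒ H
  [3] b3 r0: had r4 ⇒ C
  [4] b3 r0: had r0 ⇒ H
  [5] b0 r5: no row ⇒ E
  [6] b0 r5: had r5 ⇒ H
  [7] b1 r5: no row ⇒ E
  [8] b5 r1: no row ⇒ E
  [9] b5 r3: had r1 ⇒ C
  [10] b0 r5: had r5 ⇒ H

STATE = b0:5 b1:5 b2:- b3:0 b4:- b5:3 b6:-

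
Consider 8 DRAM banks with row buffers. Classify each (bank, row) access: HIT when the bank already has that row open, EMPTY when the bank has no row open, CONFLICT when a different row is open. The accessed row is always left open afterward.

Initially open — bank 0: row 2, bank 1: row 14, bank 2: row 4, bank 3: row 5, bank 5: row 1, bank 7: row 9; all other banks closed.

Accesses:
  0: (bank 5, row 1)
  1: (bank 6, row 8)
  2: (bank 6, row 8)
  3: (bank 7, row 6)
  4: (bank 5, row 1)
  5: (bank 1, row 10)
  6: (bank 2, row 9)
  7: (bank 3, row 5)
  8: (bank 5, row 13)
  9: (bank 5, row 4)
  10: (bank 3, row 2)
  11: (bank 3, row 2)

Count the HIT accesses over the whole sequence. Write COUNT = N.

COUNT = 5

0: bank 5 row 1 — prev 1 → HIT
1: bank 6 row 8 — prev None → EMPTY
2: bank 6 row 8 — prev 8 → HIT
3: bank 7 row 6 — prev 9 → CONFLICT
4: bank 5 row 1 — prev 1 → HIT
5: bank 1 row 10 — prev 14 → CONFLICT
6: bank 2 row 9 — prev 4 → CONFLICT
7: bank 3 row 5 — prev 5 → HIT
8: bank 5 row 13 — prev 1 → CONFLICT
9: bank 5 row 4 — prev 13 → CONFLICT
10: bank 3 row 2 — prev 5 → CONFLICT
11: bank 3 row 2 — prev 2 → HIT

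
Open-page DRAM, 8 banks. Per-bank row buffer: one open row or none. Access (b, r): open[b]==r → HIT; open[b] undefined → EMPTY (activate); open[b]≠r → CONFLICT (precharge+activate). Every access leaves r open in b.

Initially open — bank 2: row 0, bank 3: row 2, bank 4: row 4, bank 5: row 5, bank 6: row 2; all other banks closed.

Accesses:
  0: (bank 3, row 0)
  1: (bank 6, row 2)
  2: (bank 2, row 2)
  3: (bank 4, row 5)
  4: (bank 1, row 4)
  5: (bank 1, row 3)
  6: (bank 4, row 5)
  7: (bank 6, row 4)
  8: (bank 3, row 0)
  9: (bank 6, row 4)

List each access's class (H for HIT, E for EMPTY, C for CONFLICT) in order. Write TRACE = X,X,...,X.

TRACE = C,H,C,C,E,C,H,C,H,H

  [0] b3 r0: had r2 ⇒ C
  [1] b6 r2: had r2 ⇒ H
  [2] b2 r2: had r0 ⇒ C
  [3] b4 r5: had r4 ⇒ C
  [4] b1 r4: no row ⇒ E
  [5] b1 r3: had r4 ⇒ C
  [6] b4 r5: had r5 ⇒ H
  [7] b6 r4: had r2 ⇒ C
  [8] b3 r0: had r0 ⇒ H
  [9] b6 r4: had r4 ⇒ H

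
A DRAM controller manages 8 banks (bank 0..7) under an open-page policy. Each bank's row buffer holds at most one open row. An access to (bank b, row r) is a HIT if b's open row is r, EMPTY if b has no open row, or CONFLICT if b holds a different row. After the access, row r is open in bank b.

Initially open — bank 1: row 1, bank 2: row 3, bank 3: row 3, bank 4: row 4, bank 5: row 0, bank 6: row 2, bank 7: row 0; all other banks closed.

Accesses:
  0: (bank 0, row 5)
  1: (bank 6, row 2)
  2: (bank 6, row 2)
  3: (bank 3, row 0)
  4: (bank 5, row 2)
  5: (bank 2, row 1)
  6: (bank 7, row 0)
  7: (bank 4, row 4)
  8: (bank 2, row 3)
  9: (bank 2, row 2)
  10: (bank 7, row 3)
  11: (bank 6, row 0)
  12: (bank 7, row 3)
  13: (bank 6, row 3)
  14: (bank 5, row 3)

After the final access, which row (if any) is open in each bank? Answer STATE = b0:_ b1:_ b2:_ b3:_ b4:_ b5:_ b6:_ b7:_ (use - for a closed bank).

STATE = b0:5 b1:1 b2:2 b3:0 b4:4 b5:3 b6:3 b7:3

0: bank 0 row 5 — prev None → EMPTY
1: bank 6 row 2 — prev 2 → HIT
2: bank 6 row 2 — prev 2 → HIT
3: bank 3 row 0 — prev 3 → CONFLICT
4: bank 5 row 2 — prev 0 → CONFLICT
5: bank 2 row 1 — prev 3 → CONFLICT
6: bank 7 row 0 — prev 0 → HIT
7: bank 4 row 4 — prev 4 → HIT
8: bank 2 row 3 — prev 1 → CONFLICT
9: bank 2 row 2 — prev 3 → CONFLICT
10: bank 7 row 3 — prev 0 → CONFLICT
11: bank 6 row 0 — prev 2 → CONFLICT
12: bank 7 row 3 — prev 3 → HIT
13: bank 6 row 3 — prev 0 → CONFLICT
14: bank 5 row 3 — prev 2 → CONFLICT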